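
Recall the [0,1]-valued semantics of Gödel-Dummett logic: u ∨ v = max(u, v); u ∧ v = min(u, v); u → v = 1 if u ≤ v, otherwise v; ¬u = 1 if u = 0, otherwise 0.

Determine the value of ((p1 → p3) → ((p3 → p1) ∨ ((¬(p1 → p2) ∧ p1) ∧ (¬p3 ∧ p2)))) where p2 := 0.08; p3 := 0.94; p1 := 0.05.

0.05

(p1 → p3): 0.05 ≤ 0.94, so result = 1
(p3 → p1): 0.94 > 0.05, so result = 0.05
(p1 → p2): 0.05 ≤ 0.08, so result = 1
¬(p1 → p2): Gödel ¬ of 1 = 0 (operand ≠ 0)
(¬(p1 → p2) ∧ p1) = min(0, 0.05) = 0
¬p3: Gödel ¬ of 0.94 = 0 (operand ≠ 0)
(¬p3 ∧ p2) = min(0, 0.08) = 0
((¬(p1 → p2) ∧ p1) ∧ (¬p3 ∧ p2)) = min(0, 0) = 0
((p3 → p1) ∨ ((¬(p1 → p2) ∧ p1) ∧ (¬p3 ∧ p2))) = max(0.05, 0) = 0.05
((p1 → p3) → ((p3 → p1) ∨ ((¬(p1 → p2) ∧ p1) ∧ (¬p3 ∧ p2)))): 1 > 0.05, so result = 0.05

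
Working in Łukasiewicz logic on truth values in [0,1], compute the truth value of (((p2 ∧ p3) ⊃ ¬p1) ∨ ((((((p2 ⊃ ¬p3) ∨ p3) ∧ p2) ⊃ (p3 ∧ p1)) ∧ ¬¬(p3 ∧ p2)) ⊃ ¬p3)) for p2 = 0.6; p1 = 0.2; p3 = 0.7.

(p2 ∧ p3) = min(0.6, 0.7) = 0.6
¬p1: Łukasiewicz ¬ gives 1 − 0.2 = 0.8
((p2 ∧ p3) ⊃ ¬p1): min(1, 1 − 0.6 + 0.8) = 1
¬p3: Łukasiewicz ¬ gives 1 − 0.7 = 0.3
(p2 ⊃ ¬p3): min(1, 1 − 0.6 + 0.3) = 0.7
((p2 ⊃ ¬p3) ∨ p3) = max(0.7, 0.7) = 0.7
(((p2 ⊃ ¬p3) ∨ p3) ∧ p2) = min(0.7, 0.6) = 0.6
(p3 ∧ p1) = min(0.7, 0.2) = 0.2
((((p2 ⊃ ¬p3) ∨ p3) ∧ p2) ⊃ (p3 ∧ p1)): min(1, 1 − 0.6 + 0.2) = 0.6
(p3 ∧ p2) = min(0.7, 0.6) = 0.6
¬(p3 ∧ p2): Łukasiewicz ¬ gives 1 − 0.6 = 0.4
¬¬(p3 ∧ p2): Łukasiewicz ¬ gives 1 − 0.4 = 0.6
(((((p2 ⊃ ¬p3) ∨ p3) ∧ p2) ⊃ (p3 ∧ p1)) ∧ ¬¬(p3 ∧ p2)) = min(0.6, 0.6) = 0.6
¬p3: Łukasiewicz ¬ gives 1 − 0.7 = 0.3
((((((p2 ⊃ ¬p3) ∨ p3) ∧ p2) ⊃ (p3 ∧ p1)) ∧ ¬¬(p3 ∧ p2)) ⊃ ¬p3): min(1, 1 − 0.6 + 0.3) = 0.7
(((p2 ∧ p3) ⊃ ¬p1) ∨ ((((((p2 ⊃ ¬p3) ∨ p3) ∧ p2) ⊃ (p3 ∧ p1)) ∧ ¬¬(p3 ∧ p2)) ⊃ ¬p3)) = max(1, 0.7) = 1

1.00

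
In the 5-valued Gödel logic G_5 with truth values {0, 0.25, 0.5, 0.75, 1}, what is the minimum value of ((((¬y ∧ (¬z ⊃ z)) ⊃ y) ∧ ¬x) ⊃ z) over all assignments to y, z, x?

The minimum is attained at y = 0, z = 0, x = 0:
  ¬y: Gödel ¬ of 0 = 1 (operand is 0)
  ¬z: Gödel ¬ of 0 = 1 (operand is 0)
  (¬z ⊃ z): 1 > 0, so result = 0
  (¬y ∧ (¬z ⊃ z)) = min(1, 0) = 0
  ((¬y ∧ (¬z ⊃ z)) ⊃ y): 0 ≤ 0, so result = 1
  ¬x: Gödel ¬ of 0 = 1 (operand is 0)
  (((¬y ∧ (¬z ⊃ z)) ⊃ y) ∧ ¬x) = min(1, 1) = 1
  ((((¬y ∧ (¬z ⊃ z)) ⊃ y) ∧ ¬x) ⊃ z): 1 > 0, so result = 0
Checking all 125 assignments confirms none give a value below 0.00.

0.00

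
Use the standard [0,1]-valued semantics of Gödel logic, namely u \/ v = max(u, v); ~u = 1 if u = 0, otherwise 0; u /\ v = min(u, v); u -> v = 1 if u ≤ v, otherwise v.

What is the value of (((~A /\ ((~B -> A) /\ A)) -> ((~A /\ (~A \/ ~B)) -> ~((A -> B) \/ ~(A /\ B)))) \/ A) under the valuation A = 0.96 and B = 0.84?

1.00

~A: Gödel ¬ of 0.96 = 0 (operand ≠ 0)
~B: Gödel ¬ of 0.84 = 0 (operand ≠ 0)
(~B -> A): 0 ≤ 0.96, so result = 1
((~B -> A) /\ A) = min(1, 0.96) = 0.96
(~A /\ ((~B -> A) /\ A)) = min(0, 0.96) = 0
~A: Gödel ¬ of 0.96 = 0 (operand ≠ 0)
~A: Gödel ¬ of 0.96 = 0 (operand ≠ 0)
~B: Gödel ¬ of 0.84 = 0 (operand ≠ 0)
(~A \/ ~B) = max(0, 0) = 0
(~A /\ (~A \/ ~B)) = min(0, 0) = 0
(A -> B): 0.96 > 0.84, so result = 0.84
(A /\ B) = min(0.96, 0.84) = 0.84
~(A /\ B): Gödel ¬ of 0.84 = 0 (operand ≠ 0)
((A -> B) \/ ~(A /\ B)) = max(0.84, 0) = 0.84
~((A -> B) \/ ~(A /\ B)): Gödel ¬ of 0.84 = 0 (operand ≠ 0)
((~A /\ (~A \/ ~B)) -> ~((A -> B) \/ ~(A /\ B))): 0 ≤ 0, so result = 1
((~A /\ ((~B -> A) /\ A)) -> ((~A /\ (~A \/ ~B)) -> ~((A -> B) \/ ~(A /\ B)))): 0 ≤ 1, so result = 1
(((~A /\ ((~B -> A) /\ A)) -> ((~A /\ (~A \/ ~B)) -> ~((A -> B) \/ ~(A /\ B)))) \/ A) = max(1, 0.96) = 1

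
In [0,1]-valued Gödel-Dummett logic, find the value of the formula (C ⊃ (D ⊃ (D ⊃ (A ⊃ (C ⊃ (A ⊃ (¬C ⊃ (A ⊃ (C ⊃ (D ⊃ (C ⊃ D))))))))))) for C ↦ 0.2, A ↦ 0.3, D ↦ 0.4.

¬C: Gödel ¬ of 0.2 = 0 (operand ≠ 0)
(C ⊃ D): 0.2 ≤ 0.4, so result = 1
(D ⊃ (C ⊃ D)): 0.4 ≤ 1, so result = 1
(C ⊃ (D ⊃ (C ⊃ D))): 0.2 ≤ 1, so result = 1
(A ⊃ (C ⊃ (D ⊃ (C ⊃ D)))): 0.3 ≤ 1, so result = 1
(¬C ⊃ (A ⊃ (C ⊃ (D ⊃ (C ⊃ D))))): 0 ≤ 1, so result = 1
(A ⊃ (¬C ⊃ (A ⊃ (C ⊃ (D ⊃ (C ⊃ D)))))): 0.3 ≤ 1, so result = 1
(C ⊃ (A ⊃ (¬C ⊃ (A ⊃ (C ⊃ (D ⊃ (C ⊃ D))))))): 0.2 ≤ 1, so result = 1
(A ⊃ (C ⊃ (A ⊃ (¬C ⊃ (A ⊃ (C ⊃ (D ⊃ (C ⊃ D)))))))): 0.3 ≤ 1, so result = 1
(D ⊃ (A ⊃ (C ⊃ (A ⊃ (¬C ⊃ (A ⊃ (C ⊃ (D ⊃ (C ⊃ D))))))))): 0.4 ≤ 1, so result = 1
(D ⊃ (D ⊃ (A ⊃ (C ⊃ (A ⊃ (¬C ⊃ (A ⊃ (C ⊃ (D ⊃ (C ⊃ D)))))))))): 0.4 ≤ 1, so result = 1
(C ⊃ (D ⊃ (D ⊃ (A ⊃ (C ⊃ (A ⊃ (¬C ⊃ (A ⊃ (C ⊃ (D ⊃ (C ⊃ D))))))))))): 0.2 ≤ 1, so result = 1

1.00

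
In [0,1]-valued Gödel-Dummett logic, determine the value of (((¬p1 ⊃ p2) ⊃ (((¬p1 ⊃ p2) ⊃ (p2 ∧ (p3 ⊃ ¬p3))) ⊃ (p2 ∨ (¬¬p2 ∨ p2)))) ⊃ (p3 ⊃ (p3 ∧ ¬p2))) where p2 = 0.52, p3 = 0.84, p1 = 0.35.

¬p1: Gödel ¬ of 0.35 = 0 (operand ≠ 0)
(¬p1 ⊃ p2): 0 ≤ 0.52, so result = 1
¬p1: Gödel ¬ of 0.35 = 0 (operand ≠ 0)
(¬p1 ⊃ p2): 0 ≤ 0.52, so result = 1
¬p3: Gödel ¬ of 0.84 = 0 (operand ≠ 0)
(p3 ⊃ ¬p3): 0.84 > 0, so result = 0
(p2 ∧ (p3 ⊃ ¬p3)) = min(0.52, 0) = 0
((¬p1 ⊃ p2) ⊃ (p2 ∧ (p3 ⊃ ¬p3))): 1 > 0, so result = 0
¬p2: Gödel ¬ of 0.52 = 0 (operand ≠ 0)
¬¬p2: Gödel ¬ of 0 = 1 (operand is 0)
(¬¬p2 ∨ p2) = max(1, 0.52) = 1
(p2 ∨ (¬¬p2 ∨ p2)) = max(0.52, 1) = 1
(((¬p1 ⊃ p2) ⊃ (p2 ∧ (p3 ⊃ ¬p3))) ⊃ (p2 ∨ (¬¬p2 ∨ p2))): 0 ≤ 1, so result = 1
((¬p1 ⊃ p2) ⊃ (((¬p1 ⊃ p2) ⊃ (p2 ∧ (p3 ⊃ ¬p3))) ⊃ (p2 ∨ (¬¬p2 ∨ p2)))): 1 ≤ 1, so result = 1
¬p2: Gödel ¬ of 0.52 = 0 (operand ≠ 0)
(p3 ∧ ¬p2) = min(0.84, 0) = 0
(p3 ⊃ (p3 ∧ ¬p2)): 0.84 > 0, so result = 0
(((¬p1 ⊃ p2) ⊃ (((¬p1 ⊃ p2) ⊃ (p2 ∧ (p3 ⊃ ¬p3))) ⊃ (p2 ∨ (¬¬p2 ∨ p2)))) ⊃ (p3 ⊃ (p3 ∧ ¬p2))): 1 > 0, so result = 0

0.00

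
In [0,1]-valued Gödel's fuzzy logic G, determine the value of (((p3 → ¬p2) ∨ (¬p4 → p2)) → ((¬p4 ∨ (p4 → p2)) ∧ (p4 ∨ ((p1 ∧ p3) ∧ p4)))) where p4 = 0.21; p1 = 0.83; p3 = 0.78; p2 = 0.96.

0.21

¬p2: Gödel ¬ of 0.96 = 0 (operand ≠ 0)
(p3 → ¬p2): 0.78 > 0, so result = 0
¬p4: Gödel ¬ of 0.21 = 0 (operand ≠ 0)
(¬p4 → p2): 0 ≤ 0.96, so result = 1
((p3 → ¬p2) ∨ (¬p4 → p2)) = max(0, 1) = 1
¬p4: Gödel ¬ of 0.21 = 0 (operand ≠ 0)
(p4 → p2): 0.21 ≤ 0.96, so result = 1
(¬p4 ∨ (p4 → p2)) = max(0, 1) = 1
(p1 ∧ p3) = min(0.83, 0.78) = 0.78
((p1 ∧ p3) ∧ p4) = min(0.78, 0.21) = 0.21
(p4 ∨ ((p1 ∧ p3) ∧ p4)) = max(0.21, 0.21) = 0.21
((¬p4 ∨ (p4 → p2)) ∧ (p4 ∨ ((p1 ∧ p3) ∧ p4))) = min(1, 0.21) = 0.21
(((p3 → ¬p2) ∨ (¬p4 → p2)) → ((¬p4 ∨ (p4 → p2)) ∧ (p4 ∨ ((p1 ∧ p3) ∧ p4)))): 1 > 0.21, so result = 0.21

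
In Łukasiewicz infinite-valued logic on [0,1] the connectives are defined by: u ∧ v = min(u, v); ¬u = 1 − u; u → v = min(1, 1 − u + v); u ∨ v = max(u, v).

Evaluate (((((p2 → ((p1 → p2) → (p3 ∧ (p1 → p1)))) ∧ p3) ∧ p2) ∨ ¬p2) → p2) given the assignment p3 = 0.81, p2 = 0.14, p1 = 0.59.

0.28

(p1 → p2): min(1, 1 − 0.59 + 0.14) = 0.55
(p1 → p1): min(1, 1 − 0.59 + 0.59) = 1
(p3 ∧ (p1 → p1)) = min(0.81, 1) = 0.81
((p1 → p2) → (p3 ∧ (p1 → p1))): min(1, 1 − 0.55 + 0.81) = 1
(p2 → ((p1 → p2) → (p3 ∧ (p1 → p1)))): min(1, 1 − 0.14 + 1) = 1
((p2 → ((p1 → p2) → (p3 ∧ (p1 → p1)))) ∧ p3) = min(1, 0.81) = 0.81
(((p2 → ((p1 → p2) → (p3 ∧ (p1 → p1)))) ∧ p3) ∧ p2) = min(0.81, 0.14) = 0.14
¬p2: Łukasiewicz ¬ gives 1 − 0.14 = 0.86
((((p2 → ((p1 → p2) → (p3 ∧ (p1 → p1)))) ∧ p3) ∧ p2) ∨ ¬p2) = max(0.14, 0.86) = 0.86
(((((p2 → ((p1 → p2) → (p3 ∧ (p1 → p1)))) ∧ p3) ∧ p2) ∨ ¬p2) → p2): min(1, 1 − 0.86 + 0.14) = 0.28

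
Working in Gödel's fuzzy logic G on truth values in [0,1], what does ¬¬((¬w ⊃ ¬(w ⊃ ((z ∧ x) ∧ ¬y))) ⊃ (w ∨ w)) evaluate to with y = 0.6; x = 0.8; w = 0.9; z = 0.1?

1.00

¬w: Gödel ¬ of 0.9 = 0 (operand ≠ 0)
(z ∧ x) = min(0.1, 0.8) = 0.1
¬y: Gödel ¬ of 0.6 = 0 (operand ≠ 0)
((z ∧ x) ∧ ¬y) = min(0.1, 0) = 0
(w ⊃ ((z ∧ x) ∧ ¬y)): 0.9 > 0, so result = 0
¬(w ⊃ ((z ∧ x) ∧ ¬y)): Gödel ¬ of 0 = 1 (operand is 0)
(¬w ⊃ ¬(w ⊃ ((z ∧ x) ∧ ¬y))): 0 ≤ 1, so result = 1
(w ∨ w) = max(0.9, 0.9) = 0.9
((¬w ⊃ ¬(w ⊃ ((z ∧ x) ∧ ¬y))) ⊃ (w ∨ w)): 1 > 0.9, so result = 0.9
¬((¬w ⊃ ¬(w ⊃ ((z ∧ x) ∧ ¬y))) ⊃ (w ∨ w)): Gödel ¬ of 0.9 = 0 (operand ≠ 0)
¬¬((¬w ⊃ ¬(w ⊃ ((z ∧ x) ∧ ¬y))) ⊃ (w ∨ w)): Gödel ¬ of 0 = 1 (operand is 0)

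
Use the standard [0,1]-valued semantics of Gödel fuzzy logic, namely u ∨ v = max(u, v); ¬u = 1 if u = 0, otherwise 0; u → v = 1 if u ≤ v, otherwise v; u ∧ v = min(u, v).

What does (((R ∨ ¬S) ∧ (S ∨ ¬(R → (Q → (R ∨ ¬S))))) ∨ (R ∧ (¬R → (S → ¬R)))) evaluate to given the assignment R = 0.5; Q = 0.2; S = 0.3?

¬S: Gödel ¬ of 0.3 = 0 (operand ≠ 0)
(R ∨ ¬S) = max(0.5, 0) = 0.5
¬S: Gödel ¬ of 0.3 = 0 (operand ≠ 0)
(R ∨ ¬S) = max(0.5, 0) = 0.5
(Q → (R ∨ ¬S)): 0.2 ≤ 0.5, so result = 1
(R → (Q → (R ∨ ¬S))): 0.5 ≤ 1, so result = 1
¬(R → (Q → (R ∨ ¬S))): Gödel ¬ of 1 = 0 (operand ≠ 0)
(S ∨ ¬(R → (Q → (R ∨ ¬S)))) = max(0.3, 0) = 0.3
((R ∨ ¬S) ∧ (S ∨ ¬(R → (Q → (R ∨ ¬S))))) = min(0.5, 0.3) = 0.3
¬R: Gödel ¬ of 0.5 = 0 (operand ≠ 0)
¬R: Gödel ¬ of 0.5 = 0 (operand ≠ 0)
(S → ¬R): 0.3 > 0, so result = 0
(¬R → (S → ¬R)): 0 ≤ 0, so result = 1
(R ∧ (¬R → (S → ¬R))) = min(0.5, 1) = 0.5
(((R ∨ ¬S) ∧ (S ∨ ¬(R → (Q → (R ∨ ¬S))))) ∨ (R ∧ (¬R → (S → ¬R)))) = max(0.3, 0.5) = 0.5

0.50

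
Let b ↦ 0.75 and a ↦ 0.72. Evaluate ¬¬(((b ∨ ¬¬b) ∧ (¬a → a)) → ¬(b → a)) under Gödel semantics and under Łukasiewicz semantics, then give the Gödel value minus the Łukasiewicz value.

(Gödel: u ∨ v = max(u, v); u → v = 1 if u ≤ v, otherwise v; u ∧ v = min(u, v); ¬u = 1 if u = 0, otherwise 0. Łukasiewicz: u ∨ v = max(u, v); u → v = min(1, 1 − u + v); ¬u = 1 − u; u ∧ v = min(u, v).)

-0.28

Gödel evaluation:
  ¬b: Gödel ¬ of 0.75 = 0 (operand ≠ 0)
  ¬¬b: Gödel ¬ of 0 = 1 (operand is 0)
  (b ∨ ¬¬b) = max(0.75, 1) = 1
  ¬a: Gödel ¬ of 0.72 = 0 (operand ≠ 0)
  (¬a → a): 0 ≤ 0.72, so result = 1
  ((b ∨ ¬¬b) ∧ (¬a → a)) = min(1, 1) = 1
  (b → a): 0.75 > 0.72, so result = 0.72
  ¬(b → a): Gödel ¬ of 0.72 = 0 (operand ≠ 0)
  (((b ∨ ¬¬b) ∧ (¬a → a)) → ¬(b → a)): 1 > 0, so result = 0
  ¬(((b ∨ ¬¬b) ∧ (¬a → a)) → ¬(b → a)): Gödel ¬ of 0 = 1 (operand is 0)
  ¬¬(((b ∨ ¬¬b) ∧ (¬a → a)) → ¬(b → a)): Gödel ¬ of 1 = 0 (operand ≠ 0)
  Gödel value = 0
Łukasiewicz evaluation:
  ¬b: Łukasiewicz ¬ gives 1 − 0.75 = 0.25
  ¬¬b: Łukasiewicz ¬ gives 1 − 0.25 = 0.75
  (b ∨ ¬¬b) = max(0.75, 0.75) = 0.75
  ¬a: Łukasiewicz ¬ gives 1 − 0.72 = 0.28
  (¬a → a): min(1, 1 − 0.28 + 0.72) = 1
  ((b ∨ ¬¬b) ∧ (¬a → a)) = min(0.75, 1) = 0.75
  (b → a): min(1, 1 − 0.75 + 0.72) = 0.97
  ¬(b → a): Łukasiewicz ¬ gives 1 − 0.97 = 0.03
  (((b ∨ ¬¬b) ∧ (¬a → a)) → ¬(b → a)): min(1, 1 − 0.75 + 0.03) = 0.28
  ¬(((b ∨ ¬¬b) ∧ (¬a → a)) → ¬(b → a)): Łukasiewicz ¬ gives 1 − 0.28 = 0.72
  ¬¬(((b ∨ ¬¬b) ∧ (¬a → a)) → ¬(b → a)): Łukasiewicz ¬ gives 1 − 0.72 = 0.28
  Łukasiewicz value = 0.28
Difference: 0 − 0.28 = -0.28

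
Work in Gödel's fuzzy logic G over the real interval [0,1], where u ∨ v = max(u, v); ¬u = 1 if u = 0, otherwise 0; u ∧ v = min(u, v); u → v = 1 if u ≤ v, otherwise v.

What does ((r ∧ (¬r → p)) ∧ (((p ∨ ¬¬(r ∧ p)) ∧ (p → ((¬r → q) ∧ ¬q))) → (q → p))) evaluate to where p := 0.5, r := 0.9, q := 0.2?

¬r: Gödel ¬ of 0.9 = 0 (operand ≠ 0)
(¬r → p): 0 ≤ 0.5, so result = 1
(r ∧ (¬r → p)) = min(0.9, 1) = 0.9
(r ∧ p) = min(0.9, 0.5) = 0.5
¬(r ∧ p): Gödel ¬ of 0.5 = 0 (operand ≠ 0)
¬¬(r ∧ p): Gödel ¬ of 0 = 1 (operand is 0)
(p ∨ ¬¬(r ∧ p)) = max(0.5, 1) = 1
¬r: Gödel ¬ of 0.9 = 0 (operand ≠ 0)
(¬r → q): 0 ≤ 0.2, so result = 1
¬q: Gödel ¬ of 0.2 = 0 (operand ≠ 0)
((¬r → q) ∧ ¬q) = min(1, 0) = 0
(p → ((¬r → q) ∧ ¬q)): 0.5 > 0, so result = 0
((p ∨ ¬¬(r ∧ p)) ∧ (p → ((¬r → q) ∧ ¬q))) = min(1, 0) = 0
(q → p): 0.2 ≤ 0.5, so result = 1
(((p ∨ ¬¬(r ∧ p)) ∧ (p → ((¬r → q) ∧ ¬q))) → (q → p)): 0 ≤ 1, so result = 1
((r ∧ (¬r → p)) ∧ (((p ∨ ¬¬(r ∧ p)) ∧ (p → ((¬r → q) ∧ ¬q))) → (q → p))) = min(0.9, 1) = 0.9

0.90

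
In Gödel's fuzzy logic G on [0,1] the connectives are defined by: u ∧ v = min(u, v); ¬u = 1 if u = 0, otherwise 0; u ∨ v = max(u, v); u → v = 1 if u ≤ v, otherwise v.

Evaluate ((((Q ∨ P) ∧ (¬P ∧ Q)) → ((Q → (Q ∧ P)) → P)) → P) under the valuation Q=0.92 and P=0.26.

(Q ∨ P) = max(0.92, 0.26) = 0.92
¬P: Gödel ¬ of 0.26 = 0 (operand ≠ 0)
(¬P ∧ Q) = min(0, 0.92) = 0
((Q ∨ P) ∧ (¬P ∧ Q)) = min(0.92, 0) = 0
(Q ∧ P) = min(0.92, 0.26) = 0.26
(Q → (Q ∧ P)): 0.92 > 0.26, so result = 0.26
((Q → (Q ∧ P)) → P): 0.26 ≤ 0.26, so result = 1
(((Q ∨ P) ∧ (¬P ∧ Q)) → ((Q → (Q ∧ P)) → P)): 0 ≤ 1, so result = 1
((((Q ∨ P) ∧ (¬P ∧ Q)) → ((Q → (Q ∧ P)) → P)) → P): 1 > 0.26, so result = 0.26

0.26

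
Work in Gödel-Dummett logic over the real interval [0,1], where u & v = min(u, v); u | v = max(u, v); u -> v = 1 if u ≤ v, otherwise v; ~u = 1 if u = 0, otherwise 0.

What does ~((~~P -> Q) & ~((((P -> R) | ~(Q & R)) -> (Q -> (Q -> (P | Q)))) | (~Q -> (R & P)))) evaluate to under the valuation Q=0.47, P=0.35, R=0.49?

~P: Gödel ¬ of 0.35 = 0 (operand ≠ 0)
~~P: Gödel ¬ of 0 = 1 (operand is 0)
(~~P -> Q): 1 > 0.47, so result = 0.47
(P -> R): 0.35 ≤ 0.49, so result = 1
(Q & R) = min(0.47, 0.49) = 0.47
~(Q & R): Gödel ¬ of 0.47 = 0 (operand ≠ 0)
((P -> R) | ~(Q & R)) = max(1, 0) = 1
(P | Q) = max(0.35, 0.47) = 0.47
(Q -> (P | Q)): 0.47 ≤ 0.47, so result = 1
(Q -> (Q -> (P | Q))): 0.47 ≤ 1, so result = 1
(((P -> R) | ~(Q & R)) -> (Q -> (Q -> (P | Q)))): 1 ≤ 1, so result = 1
~Q: Gödel ¬ of 0.47 = 0 (operand ≠ 0)
(R & P) = min(0.49, 0.35) = 0.35
(~Q -> (R & P)): 0 ≤ 0.35, so result = 1
((((P -> R) | ~(Q & R)) -> (Q -> (Q -> (P | Q)))) | (~Q -> (R & P))) = max(1, 1) = 1
~((((P -> R) | ~(Q & R)) -> (Q -> (Q -> (P | Q)))) | (~Q -> (R & P))): Gödel ¬ of 1 = 0 (operand ≠ 0)
((~~P -> Q) & ~((((P -> R) | ~(Q & R)) -> (Q -> (Q -> (P | Q)))) | (~Q -> (R & P)))) = min(0.47, 0) = 0
~((~~P -> Q) & ~((((P -> R) | ~(Q & R)) -> (Q -> (Q -> (P | Q)))) | (~Q -> (R & P)))): Gödel ¬ of 0 = 1 (operand is 0)

1.00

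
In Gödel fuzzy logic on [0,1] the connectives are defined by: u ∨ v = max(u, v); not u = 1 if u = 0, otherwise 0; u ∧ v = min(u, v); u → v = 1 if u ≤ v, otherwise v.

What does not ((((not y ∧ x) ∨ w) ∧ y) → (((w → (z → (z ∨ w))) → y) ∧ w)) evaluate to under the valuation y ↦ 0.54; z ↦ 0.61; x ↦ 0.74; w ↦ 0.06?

0.00

not y: Gödel ¬ of 0.54 = 0 (operand ≠ 0)
(not y ∧ x) = min(0, 0.74) = 0
((not y ∧ x) ∨ w) = max(0, 0.06) = 0.06
(((not y ∧ x) ∨ w) ∧ y) = min(0.06, 0.54) = 0.06
(z ∨ w) = max(0.61, 0.06) = 0.61
(z → (z ∨ w)): 0.61 ≤ 0.61, so result = 1
(w → (z → (z ∨ w))): 0.06 ≤ 1, so result = 1
((w → (z → (z ∨ w))) → y): 1 > 0.54, so result = 0.54
(((w → (z → (z ∨ w))) → y) ∧ w) = min(0.54, 0.06) = 0.06
((((not y ∧ x) ∨ w) ∧ y) → (((w → (z → (z ∨ w))) → y) ∧ w)): 0.06 ≤ 0.06, so result = 1
not ((((not y ∧ x) ∨ w) ∧ y) → (((w → (z → (z ∨ w))) → y) ∧ w)): Gödel ¬ of 1 = 0 (operand ≠ 0)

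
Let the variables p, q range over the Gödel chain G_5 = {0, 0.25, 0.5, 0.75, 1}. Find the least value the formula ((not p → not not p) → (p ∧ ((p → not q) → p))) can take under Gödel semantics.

0.25

The minimum is attained at p = 0.25, q = 0:
  not p: Gödel ¬ of 0.25 = 0 (operand ≠ 0)
  not p: Gödel ¬ of 0.25 = 0 (operand ≠ 0)
  not not p: Gödel ¬ of 0 = 1 (operand is 0)
  (not p → not not p): 0 ≤ 1, so result = 1
  not q: Gödel ¬ of 0 = 1 (operand is 0)
  (p → not q): 0.25 ≤ 1, so result = 1
  ((p → not q) → p): 1 > 0.25, so result = 0.25
  (p ∧ ((p → not q) → p)) = min(0.25, 0.25) = 0.25
  ((not p → not not p) → (p ∧ ((p → not q) → p))): 1 > 0.25, so result = 0.25
Checking all 25 assignments confirms none give a value below 0.25.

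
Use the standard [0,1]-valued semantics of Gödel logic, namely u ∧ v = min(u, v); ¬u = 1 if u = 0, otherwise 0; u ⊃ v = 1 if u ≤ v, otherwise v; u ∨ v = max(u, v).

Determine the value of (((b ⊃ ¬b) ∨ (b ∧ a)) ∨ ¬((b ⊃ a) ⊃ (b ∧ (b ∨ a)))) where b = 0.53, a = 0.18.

0.18

¬b: Gödel ¬ of 0.53 = 0 (operand ≠ 0)
(b ⊃ ¬b): 0.53 > 0, so result = 0
(b ∧ a) = min(0.53, 0.18) = 0.18
((b ⊃ ¬b) ∨ (b ∧ a)) = max(0, 0.18) = 0.18
(b ⊃ a): 0.53 > 0.18, so result = 0.18
(b ∨ a) = max(0.53, 0.18) = 0.53
(b ∧ (b ∨ a)) = min(0.53, 0.53) = 0.53
((b ⊃ a) ⊃ (b ∧ (b ∨ a))): 0.18 ≤ 0.53, so result = 1
¬((b ⊃ a) ⊃ (b ∧ (b ∨ a))): Gödel ¬ of 1 = 0 (operand ≠ 0)
(((b ⊃ ¬b) ∨ (b ∧ a)) ∨ ¬((b ⊃ a) ⊃ (b ∧ (b ∨ a)))) = max(0.18, 0) = 0.18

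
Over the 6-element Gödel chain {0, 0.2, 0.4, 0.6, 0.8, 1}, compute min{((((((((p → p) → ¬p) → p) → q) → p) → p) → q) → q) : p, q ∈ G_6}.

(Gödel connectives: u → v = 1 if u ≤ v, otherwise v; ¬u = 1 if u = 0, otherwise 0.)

0.20

The minimum is attained at p = 0.2, q = 0.2:
  (p → p): 0.2 ≤ 0.2, so result = 1
  ¬p: Gödel ¬ of 0.2 = 0 (operand ≠ 0)
  ((p → p) → ¬p): 1 > 0, so result = 0
  (((p → p) → ¬p) → p): 0 ≤ 0.2, so result = 1
  ((((p → p) → ¬p) → p) → q): 1 > 0.2, so result = 0.2
  (((((p → p) → ¬p) → p) → q) → p): 0.2 ≤ 0.2, so result = 1
  ((((((p → p) → ¬p) → p) → q) → p) → p): 1 > 0.2, so result = 0.2
  (((((((p → p) → ¬p) → p) → q) → p) → p) → q): 0.2 ≤ 0.2, so result = 1
  ((((((((p → p) → ¬p) → p) → q) → p) → p) → q) → q): 1 > 0.2, so result = 0.2
Checking all 36 assignments confirms none give a value below 0.20.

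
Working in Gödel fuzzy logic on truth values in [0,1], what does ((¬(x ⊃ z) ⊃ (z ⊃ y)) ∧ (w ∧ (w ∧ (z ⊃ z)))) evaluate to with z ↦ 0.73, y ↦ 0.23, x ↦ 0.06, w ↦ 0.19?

0.19

(x ⊃ z): 0.06 ≤ 0.73, so result = 1
¬(x ⊃ z): Gödel ¬ of 1 = 0 (operand ≠ 0)
(z ⊃ y): 0.73 > 0.23, so result = 0.23
(¬(x ⊃ z) ⊃ (z ⊃ y)): 0 ≤ 0.23, so result = 1
(z ⊃ z): 0.73 ≤ 0.73, so result = 1
(w ∧ (z ⊃ z)) = min(0.19, 1) = 0.19
(w ∧ (w ∧ (z ⊃ z))) = min(0.19, 0.19) = 0.19
((¬(x ⊃ z) ⊃ (z ⊃ y)) ∧ (w ∧ (w ∧ (z ⊃ z)))) = min(1, 0.19) = 0.19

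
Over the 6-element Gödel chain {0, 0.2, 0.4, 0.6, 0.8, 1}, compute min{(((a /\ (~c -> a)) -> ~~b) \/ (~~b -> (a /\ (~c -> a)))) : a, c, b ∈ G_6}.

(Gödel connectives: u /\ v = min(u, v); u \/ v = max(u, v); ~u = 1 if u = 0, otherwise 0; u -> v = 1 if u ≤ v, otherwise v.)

Every assignment gives 1. For instance at a = 0, c = 0, b = 0:
  ~c: Gödel ¬ of 0 = 1 (operand is 0)
  (~c -> a): 1 > 0, so result = 0
  (a /\ (~c -> a)) = min(0, 0) = 0
  ~b: Gödel ¬ of 0 = 1 (operand is 0)
  ~~b: Gödel ¬ of 1 = 0 (operand ≠ 0)
  ((a /\ (~c -> a)) -> ~~b): 0 ≤ 0, so result = 1
  ~b: Gödel ¬ of 0 = 1 (operand is 0)
  ~~b: Gödel ¬ of 1 = 0 (operand ≠ 0)
  ~c: Gödel ¬ of 0 = 1 (operand is 0)
  (~c -> a): 1 > 0, so result = 0
  (a /\ (~c -> a)) = min(0, 0) = 0
  (~~b -> (a /\ (~c -> a))): 0 ≤ 0, so result = 1
  (((a /\ (~c -> a)) -> ~~b) \/ (~~b -> (a /\ (~c -> a)))) = max(1, 1) = 1
All 216 assignments give value 1 — the formula is a G_6-tautology.

1.00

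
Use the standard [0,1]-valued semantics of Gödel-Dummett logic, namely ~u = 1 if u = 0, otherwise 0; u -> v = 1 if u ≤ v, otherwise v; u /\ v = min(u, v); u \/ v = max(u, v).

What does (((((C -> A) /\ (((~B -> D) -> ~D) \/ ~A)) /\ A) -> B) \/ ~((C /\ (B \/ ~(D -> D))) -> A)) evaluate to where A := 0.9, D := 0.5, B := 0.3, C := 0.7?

1.00

(C -> A): 0.7 ≤ 0.9, so result = 1
~B: Gödel ¬ of 0.3 = 0 (operand ≠ 0)
(~B -> D): 0 ≤ 0.5, so result = 1
~D: Gödel ¬ of 0.5 = 0 (operand ≠ 0)
((~B -> D) -> ~D): 1 > 0, so result = 0
~A: Gödel ¬ of 0.9 = 0 (operand ≠ 0)
(((~B -> D) -> ~D) \/ ~A) = max(0, 0) = 0
((C -> A) /\ (((~B -> D) -> ~D) \/ ~A)) = min(1, 0) = 0
(((C -> A) /\ (((~B -> D) -> ~D) \/ ~A)) /\ A) = min(0, 0.9) = 0
((((C -> A) /\ (((~B -> D) -> ~D) \/ ~A)) /\ A) -> B): 0 ≤ 0.3, so result = 1
(D -> D): 0.5 ≤ 0.5, so result = 1
~(D -> D): Gödel ¬ of 1 = 0 (operand ≠ 0)
(B \/ ~(D -> D)) = max(0.3, 0) = 0.3
(C /\ (B \/ ~(D -> D))) = min(0.7, 0.3) = 0.3
((C /\ (B \/ ~(D -> D))) -> A): 0.3 ≤ 0.9, so result = 1
~((C /\ (B \/ ~(D -> D))) -> A): Gödel ¬ of 1 = 0 (operand ≠ 0)
(((((C -> A) /\ (((~B -> D) -> ~D) \/ ~A)) /\ A) -> B) \/ ~((C /\ (B \/ ~(D -> D))) -> A)) = max(1, 0) = 1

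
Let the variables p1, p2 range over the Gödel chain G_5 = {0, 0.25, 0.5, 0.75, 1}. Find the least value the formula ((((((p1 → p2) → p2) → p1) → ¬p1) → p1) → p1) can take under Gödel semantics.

The minimum is attained at p1 = 0.25, p2 = 0:
  (p1 → p2): 0.25 > 0, so result = 0
  ((p1 → p2) → p2): 0 ≤ 0, so result = 1
  (((p1 → p2) → p2) → p1): 1 > 0.25, so result = 0.25
  ¬p1: Gödel ¬ of 0.25 = 0 (operand ≠ 0)
  ((((p1 → p2) → p2) → p1) → ¬p1): 0.25 > 0, so result = 0
  (((((p1 → p2) → p2) → p1) → ¬p1) → p1): 0 ≤ 0.25, so result = 1
  ((((((p1 → p2) → p2) → p1) → ¬p1) → p1) → p1): 1 > 0.25, so result = 0.25
Checking all 25 assignments confirms none give a value below 0.25.

0.25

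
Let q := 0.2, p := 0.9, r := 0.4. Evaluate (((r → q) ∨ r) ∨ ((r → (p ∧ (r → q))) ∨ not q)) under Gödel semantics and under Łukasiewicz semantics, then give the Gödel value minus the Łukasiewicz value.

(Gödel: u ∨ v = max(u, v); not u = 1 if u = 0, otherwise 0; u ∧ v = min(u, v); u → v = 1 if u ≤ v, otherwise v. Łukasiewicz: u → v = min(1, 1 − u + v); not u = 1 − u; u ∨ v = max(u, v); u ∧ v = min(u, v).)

-0.60

Gödel evaluation:
  (r → q): 0.4 > 0.2, so result = 0.2
  ((r → q) ∨ r) = max(0.2, 0.4) = 0.4
  (r → q): 0.4 > 0.2, so result = 0.2
  (p ∧ (r → q)) = min(0.9, 0.2) = 0.2
  (r → (p ∧ (r → q))): 0.4 > 0.2, so result = 0.2
  not q: Gödel ¬ of 0.2 = 0 (operand ≠ 0)
  ((r → (p ∧ (r → q))) ∨ not q) = max(0.2, 0) = 0.2
  (((r → q) ∨ r) ∨ ((r → (p ∧ (r → q))) ∨ not q)) = max(0.4, 0.2) = 0.4
  Gödel value = 0.4
Łukasiewicz evaluation:
  (r → q): min(1, 1 − 0.4 + 0.2) = 0.8
  ((r → q) ∨ r) = max(0.8, 0.4) = 0.8
  (r → q): min(1, 1 − 0.4 + 0.2) = 0.8
  (p ∧ (r → q)) = min(0.9, 0.8) = 0.8
  (r → (p ∧ (r → q))): min(1, 1 − 0.4 + 0.8) = 1
  not q: Łukasiewicz ¬ gives 1 − 0.2 = 0.8
  ((r → (p ∧ (r → q))) ∨ not q) = max(1, 0.8) = 1
  (((r → q) ∨ r) ∨ ((r → (p ∧ (r → q))) ∨ not q)) = max(0.8, 1) = 1
  Łukasiewicz value = 1
Difference: 0.4 − 1 = -0.60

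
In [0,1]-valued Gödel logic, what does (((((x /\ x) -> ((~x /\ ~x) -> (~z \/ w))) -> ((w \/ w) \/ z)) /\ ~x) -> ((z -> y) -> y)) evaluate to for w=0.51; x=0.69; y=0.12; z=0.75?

1.00

(x /\ x) = min(0.69, 0.69) = 0.69
~x: Gödel ¬ of 0.69 = 0 (operand ≠ 0)
~x: Gödel ¬ of 0.69 = 0 (operand ≠ 0)
(~x /\ ~x) = min(0, 0) = 0
~z: Gödel ¬ of 0.75 = 0 (operand ≠ 0)
(~z \/ w) = max(0, 0.51) = 0.51
((~x /\ ~x) -> (~z \/ w)): 0 ≤ 0.51, so result = 1
((x /\ x) -> ((~x /\ ~x) -> (~z \/ w))): 0.69 ≤ 1, so result = 1
(w \/ w) = max(0.51, 0.51) = 0.51
((w \/ w) \/ z) = max(0.51, 0.75) = 0.75
(((x /\ x) -> ((~x /\ ~x) -> (~z \/ w))) -> ((w \/ w) \/ z)): 1 > 0.75, so result = 0.75
~x: Gödel ¬ of 0.69 = 0 (operand ≠ 0)
((((x /\ x) -> ((~x /\ ~x) -> (~z \/ w))) -> ((w \/ w) \/ z)) /\ ~x) = min(0.75, 0) = 0
(z -> y): 0.75 > 0.12, so result = 0.12
((z -> y) -> y): 0.12 ≤ 0.12, so result = 1
(((((x /\ x) -> ((~x /\ ~x) -> (~z \/ w))) -> ((w \/ w) \/ z)) /\ ~x) -> ((z -> y) -> y)): 0 ≤ 1, so result = 1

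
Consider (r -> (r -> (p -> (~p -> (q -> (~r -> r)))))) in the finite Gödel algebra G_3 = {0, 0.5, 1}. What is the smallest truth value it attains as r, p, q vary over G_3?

Every assignment gives 1. For instance at r = 0, p = 0, q = 0:
  ~p: Gödel ¬ of 0 = 1 (operand is 0)
  ~r: Gödel ¬ of 0 = 1 (operand is 0)
  (~r -> r): 1 > 0, so result = 0
  (q -> (~r -> r)): 0 ≤ 0, so result = 1
  (~p -> (q -> (~r -> r))): 1 ≤ 1, so result = 1
  (p -> (~p -> (q -> (~r -> r)))): 0 ≤ 1, so result = 1
  (r -> (p -> (~p -> (q -> (~r -> r))))): 0 ≤ 1, so result = 1
  (r -> (r -> (p -> (~p -> (q -> (~r -> r)))))): 0 ≤ 1, so result = 1
All 27 assignments give value 1 — the formula is a G_3-tautology.

1.00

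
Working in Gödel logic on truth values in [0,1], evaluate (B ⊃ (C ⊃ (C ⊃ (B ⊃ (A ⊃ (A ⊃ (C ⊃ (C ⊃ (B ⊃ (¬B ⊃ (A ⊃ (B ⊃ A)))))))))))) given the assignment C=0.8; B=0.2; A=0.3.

¬B: Gödel ¬ of 0.2 = 0 (operand ≠ 0)
(B ⊃ A): 0.2 ≤ 0.3, so result = 1
(A ⊃ (B ⊃ A)): 0.3 ≤ 1, so result = 1
(¬B ⊃ (A ⊃ (B ⊃ A))): 0 ≤ 1, so result = 1
(B ⊃ (¬B ⊃ (A ⊃ (B ⊃ A)))): 0.2 ≤ 1, so result = 1
(C ⊃ (B ⊃ (¬B ⊃ (A ⊃ (B ⊃ A))))): 0.8 ≤ 1, so result = 1
(C ⊃ (C ⊃ (B ⊃ (¬B ⊃ (A ⊃ (B ⊃ A)))))): 0.8 ≤ 1, so result = 1
(A ⊃ (C ⊃ (C ⊃ (B ⊃ (¬B ⊃ (A ⊃ (B ⊃ A))))))): 0.3 ≤ 1, so result = 1
(A ⊃ (A ⊃ (C ⊃ (C ⊃ (B ⊃ (¬B ⊃ (A ⊃ (B ⊃ A)))))))): 0.3 ≤ 1, so result = 1
(B ⊃ (A ⊃ (A ⊃ (C ⊃ (C ⊃ (B ⊃ (¬B ⊃ (A ⊃ (B ⊃ A))))))))): 0.2 ≤ 1, so result = 1
(C ⊃ (B ⊃ (A ⊃ (A ⊃ (C ⊃ (C ⊃ (B ⊃ (¬B ⊃ (A ⊃ (B ⊃ A)))))))))): 0.8 ≤ 1, so result = 1
(C ⊃ (C ⊃ (B ⊃ (A ⊃ (A ⊃ (C ⊃ (C ⊃ (B ⊃ (¬B ⊃ (A ⊃ (B ⊃ A))))))))))): 0.8 ≤ 1, so result = 1
(B ⊃ (C ⊃ (C ⊃ (B ⊃ (A ⊃ (A ⊃ (C ⊃ (C ⊃ (B ⊃ (¬B ⊃ (A ⊃ (B ⊃ A)))))))))))): 0.2 ≤ 1, so result = 1

1.00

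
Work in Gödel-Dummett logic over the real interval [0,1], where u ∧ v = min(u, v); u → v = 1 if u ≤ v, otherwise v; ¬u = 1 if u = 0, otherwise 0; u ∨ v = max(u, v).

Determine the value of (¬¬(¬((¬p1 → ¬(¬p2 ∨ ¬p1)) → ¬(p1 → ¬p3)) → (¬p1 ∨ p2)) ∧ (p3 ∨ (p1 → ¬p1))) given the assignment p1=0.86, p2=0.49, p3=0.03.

0.03

¬p1: Gödel ¬ of 0.86 = 0 (operand ≠ 0)
¬p2: Gödel ¬ of 0.49 = 0 (operand ≠ 0)
¬p1: Gödel ¬ of 0.86 = 0 (operand ≠ 0)
(¬p2 ∨ ¬p1) = max(0, 0) = 0
¬(¬p2 ∨ ¬p1): Gödel ¬ of 0 = 1 (operand is 0)
(¬p1 → ¬(¬p2 ∨ ¬p1)): 0 ≤ 1, so result = 1
¬p3: Gödel ¬ of 0.03 = 0 (operand ≠ 0)
(p1 → ¬p3): 0.86 > 0, so result = 0
¬(p1 → ¬p3): Gödel ¬ of 0 = 1 (operand is 0)
((¬p1 → ¬(¬p2 ∨ ¬p1)) → ¬(p1 → ¬p3)): 1 ≤ 1, so result = 1
¬((¬p1 → ¬(¬p2 ∨ ¬p1)) → ¬(p1 → ¬p3)): Gödel ¬ of 1 = 0 (operand ≠ 0)
¬p1: Gödel ¬ of 0.86 = 0 (operand ≠ 0)
(¬p1 ∨ p2) = max(0, 0.49) = 0.49
(¬((¬p1 → ¬(¬p2 ∨ ¬p1)) → ¬(p1 → ¬p3)) → (¬p1 ∨ p2)): 0 ≤ 0.49, so result = 1
¬(¬((¬p1 → ¬(¬p2 ∨ ¬p1)) → ¬(p1 → ¬p3)) → (¬p1 ∨ p2)): Gödel ¬ of 1 = 0 (operand ≠ 0)
¬¬(¬((¬p1 → ¬(¬p2 ∨ ¬p1)) → ¬(p1 → ¬p3)) → (¬p1 ∨ p2)): Gödel ¬ of 0 = 1 (operand is 0)
¬p1: Gödel ¬ of 0.86 = 0 (operand ≠ 0)
(p1 → ¬p1): 0.86 > 0, so result = 0
(p3 ∨ (p1 → ¬p1)) = max(0.03, 0) = 0.03
(¬¬(¬((¬p1 → ¬(¬p2 ∨ ¬p1)) → ¬(p1 → ¬p3)) → (¬p1 ∨ p2)) ∧ (p3 ∨ (p1 → ¬p1))) = min(1, 0.03) = 0.03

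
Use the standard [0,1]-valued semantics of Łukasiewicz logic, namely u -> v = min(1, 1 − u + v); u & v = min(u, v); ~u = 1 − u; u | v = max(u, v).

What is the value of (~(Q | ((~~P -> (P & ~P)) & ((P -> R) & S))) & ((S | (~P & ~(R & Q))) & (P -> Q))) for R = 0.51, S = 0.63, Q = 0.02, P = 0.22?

~P: Łukasiewicz ¬ gives 1 − 0.22 = 0.78
~~P: Łukasiewicz ¬ gives 1 − 0.78 = 0.22
~P: Łukasiewicz ¬ gives 1 − 0.22 = 0.78
(P & ~P) = min(0.22, 0.78) = 0.22
(~~P -> (P & ~P)): min(1, 1 − 0.22 + 0.22) = 1
(P -> R): min(1, 1 − 0.22 + 0.51) = 1
((P -> R) & S) = min(1, 0.63) = 0.63
((~~P -> (P & ~P)) & ((P -> R) & S)) = min(1, 0.63) = 0.63
(Q | ((~~P -> (P & ~P)) & ((P -> R) & S))) = max(0.02, 0.63) = 0.63
~(Q | ((~~P -> (P & ~P)) & ((P -> R) & S))): Łukasiewicz ¬ gives 1 − 0.63 = 0.37
~P: Łukasiewicz ¬ gives 1 − 0.22 = 0.78
(R & Q) = min(0.51, 0.02) = 0.02
~(R & Q): Łukasiewicz ¬ gives 1 − 0.02 = 0.98
(~P & ~(R & Q)) = min(0.78, 0.98) = 0.78
(S | (~P & ~(R & Q))) = max(0.63, 0.78) = 0.78
(P -> Q): min(1, 1 − 0.22 + 0.02) = 0.8
((S | (~P & ~(R & Q))) & (P -> Q)) = min(0.78, 0.8) = 0.78
(~(Q | ((~~P -> (P & ~P)) & ((P -> R) & S))) & ((S | (~P & ~(R & Q))) & (P -> Q))) = min(0.37, 0.78) = 0.37

0.37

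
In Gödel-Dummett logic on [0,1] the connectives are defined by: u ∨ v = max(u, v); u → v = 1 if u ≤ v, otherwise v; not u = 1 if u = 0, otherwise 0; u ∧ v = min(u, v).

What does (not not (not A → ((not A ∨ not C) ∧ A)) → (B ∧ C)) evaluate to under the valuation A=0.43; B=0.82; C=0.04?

0.04

not A: Gödel ¬ of 0.43 = 0 (operand ≠ 0)
not A: Gödel ¬ of 0.43 = 0 (operand ≠ 0)
not C: Gödel ¬ of 0.04 = 0 (operand ≠ 0)
(not A ∨ not C) = max(0, 0) = 0
((not A ∨ not C) ∧ A) = min(0, 0.43) = 0
(not A → ((not A ∨ not C) ∧ A)): 0 ≤ 0, so result = 1
not (not A → ((not A ∨ not C) ∧ A)): Gödel ¬ of 1 = 0 (operand ≠ 0)
not not (not A → ((not A ∨ not C) ∧ A)): Gödel ¬ of 0 = 1 (operand is 0)
(B ∧ C) = min(0.82, 0.04) = 0.04
(not not (not A → ((not A ∨ not C) ∧ A)) → (B ∧ C)): 1 > 0.04, so result = 0.04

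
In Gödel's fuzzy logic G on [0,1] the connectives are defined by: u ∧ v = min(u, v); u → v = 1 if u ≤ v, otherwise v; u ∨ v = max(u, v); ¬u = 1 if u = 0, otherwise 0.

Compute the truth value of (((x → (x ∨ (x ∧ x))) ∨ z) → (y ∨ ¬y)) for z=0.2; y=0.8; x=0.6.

0.80

(x ∧ x) = min(0.6, 0.6) = 0.6
(x ∨ (x ∧ x)) = max(0.6, 0.6) = 0.6
(x → (x ∨ (x ∧ x))): 0.6 ≤ 0.6, so result = 1
((x → (x ∨ (x ∧ x))) ∨ z) = max(1, 0.2) = 1
¬y: Gödel ¬ of 0.8 = 0 (operand ≠ 0)
(y ∨ ¬y) = max(0.8, 0) = 0.8
(((x → (x ∨ (x ∧ x))) ∨ z) → (y ∨ ¬y)): 1 > 0.8, so result = 0.8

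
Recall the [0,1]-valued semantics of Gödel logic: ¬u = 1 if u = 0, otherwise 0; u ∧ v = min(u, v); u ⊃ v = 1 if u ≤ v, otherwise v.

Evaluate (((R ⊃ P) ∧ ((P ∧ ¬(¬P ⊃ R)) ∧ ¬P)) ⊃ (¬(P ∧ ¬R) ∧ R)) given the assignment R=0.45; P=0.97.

1.00

(R ⊃ P): 0.45 ≤ 0.97, so result = 1
¬P: Gödel ¬ of 0.97 = 0 (operand ≠ 0)
(¬P ⊃ R): 0 ≤ 0.45, so result = 1
¬(¬P ⊃ R): Gödel ¬ of 1 = 0 (operand ≠ 0)
(P ∧ ¬(¬P ⊃ R)) = min(0.97, 0) = 0
¬P: Gödel ¬ of 0.97 = 0 (operand ≠ 0)
((P ∧ ¬(¬P ⊃ R)) ∧ ¬P) = min(0, 0) = 0
((R ⊃ P) ∧ ((P ∧ ¬(¬P ⊃ R)) ∧ ¬P)) = min(1, 0) = 0
¬R: Gödel ¬ of 0.45 = 0 (operand ≠ 0)
(P ∧ ¬R) = min(0.97, 0) = 0
¬(P ∧ ¬R): Gödel ¬ of 0 = 1 (operand is 0)
(¬(P ∧ ¬R) ∧ R) = min(1, 0.45) = 0.45
(((R ⊃ P) ∧ ((P ∧ ¬(¬P ⊃ R)) ∧ ¬P)) ⊃ (¬(P ∧ ¬R) ∧ R)): 0 ≤ 0.45, so result = 1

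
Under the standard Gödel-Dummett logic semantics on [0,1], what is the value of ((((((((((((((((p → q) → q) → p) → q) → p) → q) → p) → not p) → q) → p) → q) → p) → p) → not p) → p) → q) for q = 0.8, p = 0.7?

(p → q): 0.7 ≤ 0.8, so result = 1
((p → q) → q): 1 > 0.8, so result = 0.8
(((p → q) → q) → p): 0.8 > 0.7, so result = 0.7
((((p → q) → q) → p) → q): 0.7 ≤ 0.8, so result = 1
(((((p → q) → q) → p) → q) → p): 1 > 0.7, so result = 0.7
((((((p → q) → q) → p) → q) → p) → q): 0.7 ≤ 0.8, so result = 1
(((((((p → q) → q) → p) → q) → p) → q) → p): 1 > 0.7, so result = 0.7
not p: Gödel ¬ of 0.7 = 0 (operand ≠ 0)
((((((((p → q) → q) → p) → q) → p) → q) → p) → not p): 0.7 > 0, so result = 0
(((((((((p → q) → q) → p) → q) → p) → q) → p) → not p) → q): 0 ≤ 0.8, so result = 1
((((((((((p → q) → q) → p) → q) → p) → q) → p) → not p) → q) → p): 1 > 0.7, so result = 0.7
(((((((((((p → q) → q) → p) → q) → p) → q) → p) → not p) → q) → p) → q): 0.7 ≤ 0.8, so result = 1
((((((((((((p → q) → q) → p) → q) → p) → q) → p) → not p) → q) → p) → q) → p): 1 > 0.7, so result = 0.7
(((((((((((((p → q) → q) → p) → q) → p) → q) → p) → not p) → q) → p) → q) → p) → p): 0.7 ≤ 0.7, so result = 1
not p: Gödel ¬ of 0.7 = 0 (operand ≠ 0)
((((((((((((((p → q) → q) → p) → q) → p) → q) → p) → not p) → q) → p) → q) → p) → p) → not p): 1 > 0, so result = 0
(((((((((((((((p → q) → q) → p) → q) → p) → q) → p) → not p) → q) → p) → q) → p) → p) → not p) → p): 0 ≤ 0.7, so result = 1
((((((((((((((((p → q) → q) → p) → q) → p) → q) → p) → not p) → q) → p) → q) → p) → p) → not p) → p) → q): 1 > 0.8, so result = 0.8

0.80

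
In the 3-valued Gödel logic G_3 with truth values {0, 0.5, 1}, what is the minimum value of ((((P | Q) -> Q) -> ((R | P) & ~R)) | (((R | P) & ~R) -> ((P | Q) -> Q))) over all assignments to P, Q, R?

Every assignment gives 1. For instance at P = 0, Q = 0, R = 0:
  (P | Q) = max(0, 0) = 0
  ((P | Q) -> Q): 0 ≤ 0, so result = 1
  (R | P) = max(0, 0) = 0
  ~R: Gödel ¬ of 0 = 1 (operand is 0)
  ((R | P) & ~R) = min(0, 1) = 0
  (((P | Q) -> Q) -> ((R | P) & ~R)): 1 > 0, so result = 0
  (R | P) = max(0, 0) = 0
  ~R: Gödel ¬ of 0 = 1 (operand is 0)
  ((R | P) & ~R) = min(0, 1) = 0
  (P | Q) = max(0, 0) = 0
  ((P | Q) -> Q): 0 ≤ 0, so result = 1
  (((R | P) & ~R) -> ((P | Q) -> Q)): 0 ≤ 1, so result = 1
  ((((P | Q) -> Q) -> ((R | P) & ~R)) | (((R | P) & ~R) -> ((P | Q) -> Q))) = max(0, 1) = 1
All 27 assignments give value 1 — the formula is a G_3-tautology.

1.00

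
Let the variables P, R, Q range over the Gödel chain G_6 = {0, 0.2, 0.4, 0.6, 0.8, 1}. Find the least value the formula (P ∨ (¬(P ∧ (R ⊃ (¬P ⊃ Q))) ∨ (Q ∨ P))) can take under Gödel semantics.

0.20

The minimum is attained at P = 0.2, R = 0, Q = 0:
  ¬P: Gödel ¬ of 0.2 = 0 (operand ≠ 0)
  (¬P ⊃ Q): 0 ≤ 0, so result = 1
  (R ⊃ (¬P ⊃ Q)): 0 ≤ 1, so result = 1
  (P ∧ (R ⊃ (¬P ⊃ Q))) = min(0.2, 1) = 0.2
  ¬(P ∧ (R ⊃ (¬P ⊃ Q))): Gödel ¬ of 0.2 = 0 (operand ≠ 0)
  (Q ∨ P) = max(0, 0.2) = 0.2
  (¬(P ∧ (R ⊃ (¬P ⊃ Q))) ∨ (Q ∨ P)) = max(0, 0.2) = 0.2
  (P ∨ (¬(P ∧ (R ⊃ (¬P ⊃ Q))) ∨ (Q ∨ P))) = max(0.2, 0.2) = 0.2
Checking all 216 assignments confirms none give a value below 0.20.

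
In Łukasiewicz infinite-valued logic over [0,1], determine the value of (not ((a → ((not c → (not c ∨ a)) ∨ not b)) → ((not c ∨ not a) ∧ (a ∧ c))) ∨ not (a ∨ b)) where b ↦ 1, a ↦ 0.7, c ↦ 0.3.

not c: Łukasiewicz ¬ gives 1 − 0.3 = 0.7
not c: Łukasiewicz ¬ gives 1 − 0.3 = 0.7
(not c ∨ a) = max(0.7, 0.7) = 0.7
(not c → (not c ∨ a)): min(1, 1 − 0.7 + 0.7) = 1
not b: Łukasiewicz ¬ gives 1 − 1 = 0
((not c → (not c ∨ a)) ∨ not b) = max(1, 0) = 1
(a → ((not c → (not c ∨ a)) ∨ not b)): min(1, 1 − 0.7 + 1) = 1
not c: Łukasiewicz ¬ gives 1 − 0.3 = 0.7
not a: Łukasiewicz ¬ gives 1 − 0.7 = 0.3
(not c ∨ not a) = max(0.7, 0.3) = 0.7
(a ∧ c) = min(0.7, 0.3) = 0.3
((not c ∨ not a) ∧ (a ∧ c)) = min(0.7, 0.3) = 0.3
((a → ((not c → (not c ∨ a)) ∨ not b)) → ((not c ∨ not a) ∧ (a ∧ c))): min(1, 1 − 1 + 0.3) = 0.3
not ((a → ((not c → (not c ∨ a)) ∨ not b)) → ((not c ∨ not a) ∧ (a ∧ c))): Łukasiewicz ¬ gives 1 − 0.3 = 0.7
(a ∨ b) = max(0.7, 1) = 1
not (a ∨ b): Łukasiewicz ¬ gives 1 − 1 = 0
(not ((a → ((not c → (not c ∨ a)) ∨ not b)) → ((not c ∨ not a) ∧ (a ∧ c))) ∨ not (a ∨ b)) = max(0.7, 0) = 0.7

0.70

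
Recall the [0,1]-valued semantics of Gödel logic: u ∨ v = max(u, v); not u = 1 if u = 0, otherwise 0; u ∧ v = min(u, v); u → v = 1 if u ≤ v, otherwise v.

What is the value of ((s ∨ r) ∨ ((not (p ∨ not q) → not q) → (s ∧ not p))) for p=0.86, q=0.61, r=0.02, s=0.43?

0.43

(s ∨ r) = max(0.43, 0.02) = 0.43
not q: Gödel ¬ of 0.61 = 0 (operand ≠ 0)
(p ∨ not q) = max(0.86, 0) = 0.86
not (p ∨ not q): Gödel ¬ of 0.86 = 0 (operand ≠ 0)
not q: Gödel ¬ of 0.61 = 0 (operand ≠ 0)
(not (p ∨ not q) → not q): 0 ≤ 0, so result = 1
not p: Gödel ¬ of 0.86 = 0 (operand ≠ 0)
(s ∧ not p) = min(0.43, 0) = 0
((not (p ∨ not q) → not q) → (s ∧ not p)): 1 > 0, so result = 0
((s ∨ r) ∨ ((not (p ∨ not q) → not q) → (s ∧ not p))) = max(0.43, 0) = 0.43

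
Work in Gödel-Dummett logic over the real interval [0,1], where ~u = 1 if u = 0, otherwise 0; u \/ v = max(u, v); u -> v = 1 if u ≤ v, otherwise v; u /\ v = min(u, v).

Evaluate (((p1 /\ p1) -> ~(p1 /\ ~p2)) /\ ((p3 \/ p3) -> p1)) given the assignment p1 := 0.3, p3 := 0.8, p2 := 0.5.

(p1 /\ p1) = min(0.3, 0.3) = 0.3
~p2: Gödel ¬ of 0.5 = 0 (operand ≠ 0)
(p1 /\ ~p2) = min(0.3, 0) = 0
~(p1 /\ ~p2): Gödel ¬ of 0 = 1 (operand is 0)
((p1 /\ p1) -> ~(p1 /\ ~p2)): 0.3 ≤ 1, so result = 1
(p3 \/ p3) = max(0.8, 0.8) = 0.8
((p3 \/ p3) -> p1): 0.8 > 0.3, so result = 0.3
(((p1 /\ p1) -> ~(p1 /\ ~p2)) /\ ((p3 \/ p3) -> p1)) = min(1, 0.3) = 0.3

0.30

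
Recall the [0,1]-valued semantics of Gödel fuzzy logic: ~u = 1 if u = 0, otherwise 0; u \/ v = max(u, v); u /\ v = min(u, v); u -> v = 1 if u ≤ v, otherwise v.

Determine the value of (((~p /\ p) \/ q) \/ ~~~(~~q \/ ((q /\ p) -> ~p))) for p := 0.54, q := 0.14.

~p: Gödel ¬ of 0.54 = 0 (operand ≠ 0)
(~p /\ p) = min(0, 0.54) = 0
((~p /\ p) \/ q) = max(0, 0.14) = 0.14
~q: Gödel ¬ of 0.14 = 0 (operand ≠ 0)
~~q: Gödel ¬ of 0 = 1 (operand is 0)
(q /\ p) = min(0.14, 0.54) = 0.14
~p: Gödel ¬ of 0.54 = 0 (operand ≠ 0)
((q /\ p) -> ~p): 0.14 > 0, so result = 0
(~~q \/ ((q /\ p) -> ~p)) = max(1, 0) = 1
~(~~q \/ ((q /\ p) -> ~p)): Gödel ¬ of 1 = 0 (operand ≠ 0)
~~(~~q \/ ((q /\ p) -> ~p)): Gödel ¬ of 0 = 1 (operand is 0)
~~~(~~q \/ ((q /\ p) -> ~p)): Gödel ¬ of 1 = 0 (operand ≠ 0)
(((~p /\ p) \/ q) \/ ~~~(~~q \/ ((q /\ p) -> ~p))) = max(0.14, 0) = 0.14

0.14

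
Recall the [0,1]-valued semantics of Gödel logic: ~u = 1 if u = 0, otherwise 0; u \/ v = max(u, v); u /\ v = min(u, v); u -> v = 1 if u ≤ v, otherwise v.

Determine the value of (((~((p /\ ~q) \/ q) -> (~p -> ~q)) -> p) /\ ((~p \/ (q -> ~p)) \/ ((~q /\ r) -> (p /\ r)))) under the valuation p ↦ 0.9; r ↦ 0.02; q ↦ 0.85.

0.90

~q: Gödel ¬ of 0.85 = 0 (operand ≠ 0)
(p /\ ~q) = min(0.9, 0) = 0
((p /\ ~q) \/ q) = max(0, 0.85) = 0.85
~((p /\ ~q) \/ q): Gödel ¬ of 0.85 = 0 (operand ≠ 0)
~p: Gödel ¬ of 0.9 = 0 (operand ≠ 0)
~q: Gödel ¬ of 0.85 = 0 (operand ≠ 0)
(~p -> ~q): 0 ≤ 0, so result = 1
(~((p /\ ~q) \/ q) -> (~p -> ~q)): 0 ≤ 1, so result = 1
((~((p /\ ~q) \/ q) -> (~p -> ~q)) -> p): 1 > 0.9, so result = 0.9
~p: Gödel ¬ of 0.9 = 0 (operand ≠ 0)
~p: Gödel ¬ of 0.9 = 0 (operand ≠ 0)
(q -> ~p): 0.85 > 0, so result = 0
(~p \/ (q -> ~p)) = max(0, 0) = 0
~q: Gödel ¬ of 0.85 = 0 (operand ≠ 0)
(~q /\ r) = min(0, 0.02) = 0
(p /\ r) = min(0.9, 0.02) = 0.02
((~q /\ r) -> (p /\ r)): 0 ≤ 0.02, so result = 1
((~p \/ (q -> ~p)) \/ ((~q /\ r) -> (p /\ r))) = max(0, 1) = 1
(((~((p /\ ~q) \/ q) -> (~p -> ~q)) -> p) /\ ((~p \/ (q -> ~p)) \/ ((~q /\ r) -> (p /\ r)))) = min(0.9, 1) = 0.9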